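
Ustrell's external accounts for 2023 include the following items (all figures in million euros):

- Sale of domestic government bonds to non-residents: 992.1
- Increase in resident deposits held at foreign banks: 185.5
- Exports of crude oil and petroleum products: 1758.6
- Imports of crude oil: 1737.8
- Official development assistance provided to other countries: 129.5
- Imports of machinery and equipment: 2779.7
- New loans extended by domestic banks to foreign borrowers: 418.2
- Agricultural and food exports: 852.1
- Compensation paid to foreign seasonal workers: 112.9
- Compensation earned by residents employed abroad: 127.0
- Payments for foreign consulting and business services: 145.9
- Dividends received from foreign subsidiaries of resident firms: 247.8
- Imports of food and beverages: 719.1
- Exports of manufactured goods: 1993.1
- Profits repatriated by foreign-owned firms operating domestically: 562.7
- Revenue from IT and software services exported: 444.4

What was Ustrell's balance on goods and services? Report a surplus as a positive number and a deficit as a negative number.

Goods: 852.1 + 1758.6 - 1737.8 + 1993.1 - 719.1 - 2779.7 = -632.8
Services: 444.4 - 145.9 = 298.5
Trade balance = -632.8 + 298.5 = -334.3
(Excluded from the trade balance — financial account: sale of domestic government bonds to non-residents 992.1, increase in resident deposits held at foreign banks 185.5, new loans extended by domestic banks to foreign borrowers 418.2; secondary income: official development assistance provided to other countries 129.5; primary income: compensation paid to foreign seasonal workers 112.9, compensation earned by residents employed abroad 127.0, dividends received from foreign subsidiaries of resident firms 247.8, profits repatriated by foreign-owned firms operating domestically 562.7.)

-334.3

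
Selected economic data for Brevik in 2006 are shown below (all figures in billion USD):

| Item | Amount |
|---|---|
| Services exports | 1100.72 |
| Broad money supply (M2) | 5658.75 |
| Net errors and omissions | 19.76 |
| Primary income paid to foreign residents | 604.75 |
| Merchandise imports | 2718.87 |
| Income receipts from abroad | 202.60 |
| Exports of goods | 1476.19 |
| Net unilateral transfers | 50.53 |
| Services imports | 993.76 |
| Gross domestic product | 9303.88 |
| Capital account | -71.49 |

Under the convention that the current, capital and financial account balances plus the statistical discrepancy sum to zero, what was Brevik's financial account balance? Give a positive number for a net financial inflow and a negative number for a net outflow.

Goods balance = 1476.19 - 2718.87 = -1242.68
Services balance = 1100.72 - 993.76 = 106.96
Trade balance (goods + services) = -1242.68 + 106.96 = -1135.72
Net primary income = 202.60 - 604.75 = -402.15
Net secondary income = 50.53
Current account = -1135.72 + (-402.15) + 50.53 = -1487.34
Financial account = -(-1487.34 + (-71.49) + 19.76) = 1539.07

1539.07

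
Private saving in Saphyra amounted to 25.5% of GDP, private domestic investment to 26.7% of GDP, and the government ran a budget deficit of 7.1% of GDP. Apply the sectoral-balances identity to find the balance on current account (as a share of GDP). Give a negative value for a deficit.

-8.3

By the sectoral-balances identity, CA = (S_private - I) + (T - G).
Private balance = 25.5 - 26.7 = -1.2
Government balance (T - G) = -7.1
CA = -1.2 + (-7.1) = -8.3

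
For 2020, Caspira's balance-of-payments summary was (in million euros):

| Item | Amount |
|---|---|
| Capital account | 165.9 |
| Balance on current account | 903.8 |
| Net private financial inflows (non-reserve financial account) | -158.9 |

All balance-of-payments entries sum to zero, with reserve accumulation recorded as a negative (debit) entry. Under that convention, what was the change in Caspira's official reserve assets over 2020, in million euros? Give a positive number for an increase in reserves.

910.8

Official reserve transactions balance = -(903.8 + 165.9 + (-158.9)) = -910.8
An accumulation of reserves is recorded as a debit (negative entry), so the change in the stock of reserves is the negative of that balance.
Change in official reserves = -(-910.8) = 910.8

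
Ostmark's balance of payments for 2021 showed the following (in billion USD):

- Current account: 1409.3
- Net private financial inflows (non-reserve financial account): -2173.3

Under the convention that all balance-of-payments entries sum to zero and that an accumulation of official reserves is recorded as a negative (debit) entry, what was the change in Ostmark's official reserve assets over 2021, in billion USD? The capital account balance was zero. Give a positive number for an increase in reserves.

Official reserve transactions balance = -(1409.3 + (-2173.3)) = 764.0
An accumulation of reserves is recorded as a debit (negative entry), so the change in the stock of reserves is the negative of that balance.
Change in official reserves = -(764.0) = -764.0

-764.0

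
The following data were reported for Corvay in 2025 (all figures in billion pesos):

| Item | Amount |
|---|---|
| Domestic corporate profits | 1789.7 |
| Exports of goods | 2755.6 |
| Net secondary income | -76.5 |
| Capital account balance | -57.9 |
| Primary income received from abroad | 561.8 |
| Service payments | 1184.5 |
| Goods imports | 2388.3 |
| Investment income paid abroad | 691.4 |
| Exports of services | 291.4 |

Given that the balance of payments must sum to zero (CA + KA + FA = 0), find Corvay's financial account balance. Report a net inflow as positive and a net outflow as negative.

Goods balance = 2755.6 - 2388.3 = 367.3
Services balance = 291.4 - 1184.5 = -893.1
Trade balance (goods + services) = 367.3 + (-893.1) = -525.8
Net primary income = 561.8 - 691.4 = -129.6
Net secondary income = -76.5
Current account = -525.8 + (-129.6) + (-76.5) = -731.9
Financial account = -(-731.9 + (-57.9)) = 789.8

789.8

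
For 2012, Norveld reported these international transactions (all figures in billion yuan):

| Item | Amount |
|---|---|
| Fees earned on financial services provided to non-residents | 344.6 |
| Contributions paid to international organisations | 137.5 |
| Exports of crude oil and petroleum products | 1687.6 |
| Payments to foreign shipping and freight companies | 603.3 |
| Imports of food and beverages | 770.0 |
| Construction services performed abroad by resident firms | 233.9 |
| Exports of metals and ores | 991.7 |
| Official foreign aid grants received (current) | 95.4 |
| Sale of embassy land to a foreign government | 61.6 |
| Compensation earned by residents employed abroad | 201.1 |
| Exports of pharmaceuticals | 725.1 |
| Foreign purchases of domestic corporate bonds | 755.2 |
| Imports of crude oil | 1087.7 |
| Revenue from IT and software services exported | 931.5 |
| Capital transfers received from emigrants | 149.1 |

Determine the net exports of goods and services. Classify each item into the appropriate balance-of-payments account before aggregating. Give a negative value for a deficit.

2453.4

Goods: 991.7 - 1087.7 + 725.1 + 1687.6 - 770.0 = 1546.7
Services: 344.6 + 233.9 + 931.5 - 603.3 = 906.7
Trade balance = 1546.7 + 906.7 = 2453.4
(Excluded from the trade balance — secondary income: contributions paid to international organisations 137.5, official foreign aid grants received (current) 95.4; capital account: sale of embassy land to a foreign government 61.6, capital transfers received from emigrants 149.1; primary income: compensation earned by residents employed abroad 201.1; financial account: foreign purchases of domestic corporate bonds 755.2.)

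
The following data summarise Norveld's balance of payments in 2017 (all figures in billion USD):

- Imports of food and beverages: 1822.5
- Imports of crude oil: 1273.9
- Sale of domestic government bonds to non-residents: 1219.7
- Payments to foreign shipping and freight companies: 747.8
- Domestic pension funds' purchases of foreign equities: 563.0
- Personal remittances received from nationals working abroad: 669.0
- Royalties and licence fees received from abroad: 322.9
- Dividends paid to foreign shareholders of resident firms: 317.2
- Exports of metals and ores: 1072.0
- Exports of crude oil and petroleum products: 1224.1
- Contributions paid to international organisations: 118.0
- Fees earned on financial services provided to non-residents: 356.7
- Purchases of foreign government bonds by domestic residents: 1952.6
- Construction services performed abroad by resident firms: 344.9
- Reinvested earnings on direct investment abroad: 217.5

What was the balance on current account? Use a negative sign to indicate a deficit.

-72.3

Goods: -1273.9 + 1072.0 - 1822.5 + 1224.1 = -800.3
Services: 344.9 + 356.7 + 322.9 - 747.8 = 276.7
Primary income: -317.2 + 217.5 = -99.7
Secondary income: -118.0 + 669.0 = 551.0
Current account = (-800.3) + 276.7 + (-99.7) + 551.0 = -72.3
(Excluded from the current account — financial account: sale of domestic government bonds to non-residents 1219.7, domestic pension funds' purchases of foreign equities 563.0, purchases of foreign government bonds by domestic residents 1952.6.)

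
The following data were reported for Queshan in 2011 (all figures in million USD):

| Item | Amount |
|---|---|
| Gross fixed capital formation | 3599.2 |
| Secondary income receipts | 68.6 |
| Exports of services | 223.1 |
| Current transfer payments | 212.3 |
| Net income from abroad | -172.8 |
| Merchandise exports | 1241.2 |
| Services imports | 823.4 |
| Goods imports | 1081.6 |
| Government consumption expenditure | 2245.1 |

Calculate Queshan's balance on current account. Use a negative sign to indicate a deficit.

-757.2

Goods balance = 1241.2 - 1081.6 = 159.6
Services balance = 223.1 - 823.4 = -600.3
Trade balance (goods + services) = 159.6 + (-600.3) = -440.7
Net primary income = -172.8
Net secondary income = 68.6 - 212.3 = -143.7
Current account = -440.7 + (-172.8) + (-143.7) = -757.2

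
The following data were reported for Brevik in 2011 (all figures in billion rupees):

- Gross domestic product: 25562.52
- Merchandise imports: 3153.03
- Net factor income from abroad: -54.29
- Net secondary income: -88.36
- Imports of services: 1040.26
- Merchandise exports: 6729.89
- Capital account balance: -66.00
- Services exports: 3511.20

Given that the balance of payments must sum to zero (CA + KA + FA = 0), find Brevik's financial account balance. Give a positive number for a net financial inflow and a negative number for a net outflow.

-5839.15

Goods balance = 6729.89 - 3153.03 = 3576.86
Services balance = 3511.20 - 1040.26 = 2470.94
Trade balance (goods + services) = 3576.86 + 2470.94 = 6047.80
Net primary income = -54.29
Net secondary income = -88.36
Current account = 6047.80 + (-54.29) + (-88.36) = 5905.15
Financial account = -(5905.15 + (-66.00)) = -5839.15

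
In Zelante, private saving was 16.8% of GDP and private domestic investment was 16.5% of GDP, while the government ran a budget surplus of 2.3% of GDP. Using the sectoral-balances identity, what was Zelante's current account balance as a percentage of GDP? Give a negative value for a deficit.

2.6

By the sectoral-balances identity, CA = (S_private - I) + (T - G).
Private balance = 16.8 - 16.5 = 0.3
Government balance (T - G) = 2.3
CA = 0.3 + 2.3 = 2.6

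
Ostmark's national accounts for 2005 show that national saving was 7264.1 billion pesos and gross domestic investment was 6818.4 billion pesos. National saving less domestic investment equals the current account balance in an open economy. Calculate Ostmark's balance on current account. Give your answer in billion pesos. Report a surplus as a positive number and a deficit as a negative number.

CA = S - I = 7264.1 - 6818.4 = 445.7

445.7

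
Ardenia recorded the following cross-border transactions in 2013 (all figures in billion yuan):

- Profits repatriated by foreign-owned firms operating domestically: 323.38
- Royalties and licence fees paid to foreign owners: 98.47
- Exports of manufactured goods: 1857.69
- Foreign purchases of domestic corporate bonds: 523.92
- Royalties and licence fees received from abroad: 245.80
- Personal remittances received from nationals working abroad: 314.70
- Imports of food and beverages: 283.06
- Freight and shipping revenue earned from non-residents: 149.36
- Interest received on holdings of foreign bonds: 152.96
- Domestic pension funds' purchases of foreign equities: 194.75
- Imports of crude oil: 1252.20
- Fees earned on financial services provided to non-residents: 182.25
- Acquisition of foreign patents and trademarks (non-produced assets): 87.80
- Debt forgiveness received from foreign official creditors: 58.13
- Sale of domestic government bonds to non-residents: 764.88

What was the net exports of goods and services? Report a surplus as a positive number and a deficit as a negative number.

801.37

Goods: -1252.20 + 1857.69 - 283.06 = 322.43
Services: 245.80 + 149.36 - 98.47 + 182.25 = 478.94
Trade balance = 322.43 + 478.94 = 801.37
(Excluded from the trade balance — primary income: profits repatriated by foreign-owned firms operating domestically 323.38, interest received on holdings of foreign bonds 152.96; financial account: foreign purchases of domestic corporate bonds 523.92, domestic pension funds' purchases of foreign equities 194.75, sale of domestic government bonds to non-residents 764.88; secondary income: personal remittances received from nationals working abroad 314.70; capital account: acquisition of foreign patents and trademarks (non-produced assets) 87.80, debt forgiveness received from foreign official creditors 58.13.)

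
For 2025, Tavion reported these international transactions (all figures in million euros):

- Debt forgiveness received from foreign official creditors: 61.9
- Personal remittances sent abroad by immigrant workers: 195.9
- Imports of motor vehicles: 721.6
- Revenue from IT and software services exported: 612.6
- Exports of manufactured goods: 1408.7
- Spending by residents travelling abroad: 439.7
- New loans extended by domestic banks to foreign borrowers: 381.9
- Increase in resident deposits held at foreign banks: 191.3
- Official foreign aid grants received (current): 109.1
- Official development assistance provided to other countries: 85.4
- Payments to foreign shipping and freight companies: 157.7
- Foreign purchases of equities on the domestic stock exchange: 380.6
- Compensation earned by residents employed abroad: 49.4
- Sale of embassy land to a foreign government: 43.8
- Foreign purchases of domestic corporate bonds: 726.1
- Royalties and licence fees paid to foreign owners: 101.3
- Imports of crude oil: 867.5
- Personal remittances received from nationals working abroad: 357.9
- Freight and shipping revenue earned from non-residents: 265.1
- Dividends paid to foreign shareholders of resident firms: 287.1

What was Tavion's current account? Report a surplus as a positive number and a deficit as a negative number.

Goods: -867.5 + 1408.7 - 721.6 = -180.4
Services: 265.1 - 157.7 - 101.3 + 612.6 - 439.7 = 179.0
Primary income: 49.4 - 287.1 = -237.7
Secondary income: 357.9 + 109.1 - 195.9 - 85.4 = 185.7
Current account = (-180.4) + 179.0 + (-237.7) + 185.7 = -53.4
(Excluded from the current account — capital account: debt forgiveness received from foreign official creditors 61.9, sale of embassy land to a foreign government 43.8; financial account: new loans extended by domestic banks to foreign borrowers 381.9, increase in resident deposits held at foreign banks 191.3, foreign purchases of equities on the domestic stock exchange 380.6, foreign purchases of domestic corporate bonds 726.1.)

-53.4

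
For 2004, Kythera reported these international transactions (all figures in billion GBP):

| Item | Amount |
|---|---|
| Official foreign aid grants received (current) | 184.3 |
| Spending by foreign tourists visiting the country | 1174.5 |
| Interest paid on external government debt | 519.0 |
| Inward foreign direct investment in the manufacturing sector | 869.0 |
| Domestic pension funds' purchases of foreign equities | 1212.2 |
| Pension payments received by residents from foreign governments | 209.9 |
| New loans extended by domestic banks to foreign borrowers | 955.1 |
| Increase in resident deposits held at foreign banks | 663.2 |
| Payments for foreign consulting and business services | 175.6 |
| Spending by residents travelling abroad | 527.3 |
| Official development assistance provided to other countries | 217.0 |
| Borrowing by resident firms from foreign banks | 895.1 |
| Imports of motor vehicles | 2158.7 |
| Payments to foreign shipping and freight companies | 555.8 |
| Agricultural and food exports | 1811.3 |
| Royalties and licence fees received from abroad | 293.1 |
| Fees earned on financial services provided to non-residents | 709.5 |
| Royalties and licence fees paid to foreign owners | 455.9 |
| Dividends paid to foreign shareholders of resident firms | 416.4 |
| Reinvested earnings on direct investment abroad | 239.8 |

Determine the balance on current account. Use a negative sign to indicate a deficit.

Goods: -2158.7 + 1811.3 = -347.4
Services: 293.1 - 455.9 - 527.3 - 555.8 + 709.5 - 175.6 + 1174.5 = 462.5
Primary income: -519.0 - 416.4 + 239.8 = -695.6
Secondary income: -217.0 + 209.9 + 184.3 = 177.2
Current account = (-347.4) + 462.5 + (-695.6) + 177.2 = -403.3
(Excluded from the current account — financial account: inward foreign direct investment in the manufacturing sector 869.0, domestic pension funds' purchases of foreign equities 1212.2, new loans extended by domestic banks to foreign borrowers 955.1, increase in resident deposits held at foreign banks 663.2, borrowing by resident firms from foreign banks 895.1.)

-403.3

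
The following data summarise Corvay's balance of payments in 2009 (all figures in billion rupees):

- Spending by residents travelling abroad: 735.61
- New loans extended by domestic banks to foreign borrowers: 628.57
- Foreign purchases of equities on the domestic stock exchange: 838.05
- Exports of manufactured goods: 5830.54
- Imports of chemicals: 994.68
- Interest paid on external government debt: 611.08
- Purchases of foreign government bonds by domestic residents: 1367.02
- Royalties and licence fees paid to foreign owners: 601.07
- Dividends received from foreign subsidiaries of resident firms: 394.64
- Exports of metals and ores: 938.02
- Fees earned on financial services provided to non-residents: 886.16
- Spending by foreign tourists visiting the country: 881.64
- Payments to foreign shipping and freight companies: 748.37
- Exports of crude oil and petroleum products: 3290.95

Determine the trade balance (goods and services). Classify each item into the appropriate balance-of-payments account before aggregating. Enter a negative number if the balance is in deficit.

Goods: 5830.54 + 938.02 + 3290.95 - 994.68 = 9064.83
Services: 881.64 - 735.61 + 886.16 - 601.07 - 748.37 = -317.25
Trade balance = 9064.83 + (-317.25) = 8747.58
(Excluded from the trade balance — financial account: new loans extended by domestic banks to foreign borrowers 628.57, foreign purchases of equities on the domestic stock exchange 838.05, purchases of foreign government bonds by domestic residents 1367.02; primary income: interest paid on external government debt 611.08, dividends received from foreign subsidiaries of resident firms 394.64.)

8747.58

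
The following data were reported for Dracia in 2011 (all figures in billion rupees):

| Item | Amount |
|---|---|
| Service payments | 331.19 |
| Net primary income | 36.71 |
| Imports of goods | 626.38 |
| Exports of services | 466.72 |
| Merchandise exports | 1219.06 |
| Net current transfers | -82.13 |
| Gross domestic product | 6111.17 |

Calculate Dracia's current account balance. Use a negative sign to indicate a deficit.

Goods balance = 1219.06 - 626.38 = 592.68
Services balance = 466.72 - 331.19 = 135.53
Trade balance (goods + services) = 592.68 + 135.53 = 728.21
Net primary income = 36.71
Net secondary income = -82.13
Current account = 728.21 + 36.71 + (-82.13) = 682.79

682.79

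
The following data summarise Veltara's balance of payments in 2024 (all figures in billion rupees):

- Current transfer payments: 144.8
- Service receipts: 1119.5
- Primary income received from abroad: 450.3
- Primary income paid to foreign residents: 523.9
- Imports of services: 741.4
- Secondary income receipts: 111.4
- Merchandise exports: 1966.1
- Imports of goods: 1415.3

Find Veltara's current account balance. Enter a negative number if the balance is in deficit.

Goods balance = 1966.1 - 1415.3 = 550.8
Services balance = 1119.5 - 741.4 = 378.1
Trade balance (goods + services) = 550.8 + 378.1 = 928.9
Net primary income = 450.3 - 523.9 = -73.6
Net secondary income = 111.4 - 144.8 = -33.4
Current account = 928.9 + (-73.6) + (-33.4) = 821.9

821.9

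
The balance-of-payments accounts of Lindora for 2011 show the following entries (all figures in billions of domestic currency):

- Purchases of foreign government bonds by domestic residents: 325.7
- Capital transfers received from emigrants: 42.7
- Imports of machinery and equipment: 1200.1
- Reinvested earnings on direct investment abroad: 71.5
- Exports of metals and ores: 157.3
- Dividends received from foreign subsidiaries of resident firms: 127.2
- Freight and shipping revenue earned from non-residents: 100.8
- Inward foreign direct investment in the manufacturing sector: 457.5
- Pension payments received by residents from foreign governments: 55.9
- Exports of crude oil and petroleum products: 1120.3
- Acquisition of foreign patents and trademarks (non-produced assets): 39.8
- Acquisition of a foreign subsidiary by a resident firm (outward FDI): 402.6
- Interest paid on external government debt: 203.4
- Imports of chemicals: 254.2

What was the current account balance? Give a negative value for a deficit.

Goods: 157.3 - 254.2 - 1200.1 + 1120.3 = -176.7
Services: 100.8
Primary income: -203.4 + 127.2 + 71.5 = -4.7
Secondary income: 55.9
Current account = (-176.7) + 100.8 + (-4.7) + 55.9 = -24.7
(Excluded from the current account — financial account: purchases of foreign government bonds by domestic residents 325.7, inward foreign direct investment in the manufacturing sector 457.5, acquisition of a foreign subsidiary by a resident firm (outward FDI) 402.6; capital account: capital transfers received from emigrants 42.7, acquisition of foreign patents and trademarks (non-produced assets) 39.8.)

-24.7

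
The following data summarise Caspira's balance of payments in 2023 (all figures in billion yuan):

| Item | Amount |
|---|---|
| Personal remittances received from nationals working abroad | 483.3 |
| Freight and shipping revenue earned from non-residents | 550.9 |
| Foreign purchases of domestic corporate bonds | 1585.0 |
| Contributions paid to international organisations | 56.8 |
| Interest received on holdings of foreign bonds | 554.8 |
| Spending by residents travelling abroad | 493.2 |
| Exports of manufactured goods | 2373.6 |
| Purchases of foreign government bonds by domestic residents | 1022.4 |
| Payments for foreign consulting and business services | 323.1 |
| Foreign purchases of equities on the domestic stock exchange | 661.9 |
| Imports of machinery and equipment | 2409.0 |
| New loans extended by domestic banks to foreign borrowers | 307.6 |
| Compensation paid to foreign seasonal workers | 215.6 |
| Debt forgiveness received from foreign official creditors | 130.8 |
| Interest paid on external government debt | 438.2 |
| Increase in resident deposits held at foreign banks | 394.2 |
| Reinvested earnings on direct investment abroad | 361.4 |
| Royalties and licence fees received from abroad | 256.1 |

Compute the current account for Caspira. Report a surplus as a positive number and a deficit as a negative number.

644.2

Goods: -2409.0 + 2373.6 = -35.4
Services: 550.9 + 256.1 - 493.2 - 323.1 = -9.3
Primary income: -215.6 + 554.8 + 361.4 - 438.2 = 262.4
Secondary income: -56.8 + 483.3 = 426.5
Current account = (-35.4) + (-9.3) + 262.4 + 426.5 = 644.2
(Excluded from the current account — financial account: foreign purchases of domestic corporate bonds 1585.0, purchases of foreign government bonds by domestic residents 1022.4, foreign purchases of equities on the domestic stock exchange 661.9, new loans extended by domestic banks to foreign borrowers 307.6, increase in resident deposits held at foreign banks 394.2; capital account: debt forgiveness received from foreign official creditors 130.8.)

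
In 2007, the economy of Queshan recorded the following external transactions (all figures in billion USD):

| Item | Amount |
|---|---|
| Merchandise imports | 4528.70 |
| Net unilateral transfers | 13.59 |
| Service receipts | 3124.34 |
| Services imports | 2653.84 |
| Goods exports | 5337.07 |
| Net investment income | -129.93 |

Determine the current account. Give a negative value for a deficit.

Goods balance = 5337.07 - 4528.70 = 808.37
Services balance = 3124.34 - 2653.84 = 470.50
Trade balance (goods + services) = 808.37 + 470.50 = 1278.87
Net primary income = -129.93
Net secondary income = 13.59
Current account = 1278.87 + (-129.93) + 13.59 = 1162.53

1162.53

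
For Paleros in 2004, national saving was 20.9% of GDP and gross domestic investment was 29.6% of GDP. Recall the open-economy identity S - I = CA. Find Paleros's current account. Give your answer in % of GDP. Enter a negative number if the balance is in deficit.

S - I = CA (net lending to the rest of the world).
CA = S - I = 20.9 - 29.6 = -8.7

-8.7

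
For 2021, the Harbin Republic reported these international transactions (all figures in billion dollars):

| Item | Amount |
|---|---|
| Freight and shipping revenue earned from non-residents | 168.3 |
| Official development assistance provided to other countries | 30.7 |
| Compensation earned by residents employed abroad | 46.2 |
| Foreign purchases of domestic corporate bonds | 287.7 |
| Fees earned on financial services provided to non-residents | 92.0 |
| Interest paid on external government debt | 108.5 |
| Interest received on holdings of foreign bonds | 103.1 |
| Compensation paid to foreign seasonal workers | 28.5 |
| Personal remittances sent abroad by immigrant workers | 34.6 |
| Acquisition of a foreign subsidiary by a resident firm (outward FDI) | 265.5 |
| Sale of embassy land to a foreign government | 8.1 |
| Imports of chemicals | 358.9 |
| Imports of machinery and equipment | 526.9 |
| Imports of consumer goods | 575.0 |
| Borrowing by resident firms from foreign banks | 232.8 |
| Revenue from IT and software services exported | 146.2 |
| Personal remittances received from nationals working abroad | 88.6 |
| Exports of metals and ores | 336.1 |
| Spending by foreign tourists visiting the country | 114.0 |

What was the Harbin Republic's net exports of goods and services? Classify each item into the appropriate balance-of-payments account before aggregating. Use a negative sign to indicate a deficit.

-604.2

Goods: -526.9 - 358.9 + 336.1 - 575.0 = -1124.7
Services: 146.2 + 168.3 + 92.0 + 114.0 = 520.5
Trade balance = -1124.7 + 520.5 = -604.2
(Excluded from the trade balance — secondary income: official development assistance provided to other countries 30.7, personal remittances sent abroad by immigrant workers 34.6, personal remittances received from nationals working abroad 88.6; primary income: compensation earned by residents employed abroad 46.2, interest paid on external government debt 108.5, interest received on holdings of foreign bonds 103.1, compensation paid to foreign seasonal workers 28.5; financial account: foreign purchases of domestic corporate bonds 287.7, acquisition of a foreign subsidiary by a resident firm (outward FDI) 265.5, borrowing by resident firms from foreign banks 232.8; capital account: sale of embassy land to a foreign government 8.1.)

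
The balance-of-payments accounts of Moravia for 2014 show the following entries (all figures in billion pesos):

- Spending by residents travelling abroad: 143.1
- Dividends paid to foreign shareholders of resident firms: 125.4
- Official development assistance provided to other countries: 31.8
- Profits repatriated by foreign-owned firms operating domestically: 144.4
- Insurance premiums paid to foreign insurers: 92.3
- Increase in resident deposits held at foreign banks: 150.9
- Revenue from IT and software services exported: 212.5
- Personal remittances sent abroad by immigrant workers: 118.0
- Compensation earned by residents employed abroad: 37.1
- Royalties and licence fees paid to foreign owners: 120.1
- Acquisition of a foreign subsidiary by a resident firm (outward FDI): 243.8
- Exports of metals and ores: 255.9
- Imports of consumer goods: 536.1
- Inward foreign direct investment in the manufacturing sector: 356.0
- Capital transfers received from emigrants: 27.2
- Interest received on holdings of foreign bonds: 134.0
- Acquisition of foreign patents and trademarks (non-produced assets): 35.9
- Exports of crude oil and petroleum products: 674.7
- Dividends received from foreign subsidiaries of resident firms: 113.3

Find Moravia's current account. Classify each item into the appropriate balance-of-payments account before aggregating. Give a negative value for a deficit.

116.3

Goods: -536.1 + 674.7 + 255.9 = 394.5
Services: -120.1 - 92.3 - 143.1 + 212.5 = -143.0
Primary income: -125.4 + 37.1 - 144.4 + 134.0 + 113.3 = 14.6
Secondary income: -118.0 - 31.8 = -149.8
Current account = 394.5 + (-143.0) + 14.6 + (-149.8) = 116.3
(Excluded from the current account — financial account: increase in resident deposits held at foreign banks 150.9, acquisition of a foreign subsidiary by a resident firm (outward FDI) 243.8, inward foreign direct investment in the manufacturing sector 356.0; capital account: capital transfers received from emigrants 27.2, acquisition of foreign patents and trademarks (non-produced assets) 35.9.)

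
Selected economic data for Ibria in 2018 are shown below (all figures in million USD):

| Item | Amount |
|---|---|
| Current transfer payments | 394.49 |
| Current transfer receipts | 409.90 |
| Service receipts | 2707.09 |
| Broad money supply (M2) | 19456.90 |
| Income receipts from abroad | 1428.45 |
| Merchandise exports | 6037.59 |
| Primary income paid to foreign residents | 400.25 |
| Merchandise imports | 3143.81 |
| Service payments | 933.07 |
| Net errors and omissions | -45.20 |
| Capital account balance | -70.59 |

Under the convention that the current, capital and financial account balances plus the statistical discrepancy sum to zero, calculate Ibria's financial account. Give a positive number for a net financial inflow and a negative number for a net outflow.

-5595.62

Goods balance = 6037.59 - 3143.81 = 2893.78
Services balance = 2707.09 - 933.07 = 1774.02
Trade balance (goods + services) = 2893.78 + 1774.02 = 4667.80
Net primary income = 1428.45 - 400.25 = 1028.20
Net secondary income = 409.90 - 394.49 = 15.41
Current account = 4667.80 + 1028.20 + 15.41 = 5711.41
Financial account = -(5711.41 + (-70.59) + (-45.20)) = -5595.62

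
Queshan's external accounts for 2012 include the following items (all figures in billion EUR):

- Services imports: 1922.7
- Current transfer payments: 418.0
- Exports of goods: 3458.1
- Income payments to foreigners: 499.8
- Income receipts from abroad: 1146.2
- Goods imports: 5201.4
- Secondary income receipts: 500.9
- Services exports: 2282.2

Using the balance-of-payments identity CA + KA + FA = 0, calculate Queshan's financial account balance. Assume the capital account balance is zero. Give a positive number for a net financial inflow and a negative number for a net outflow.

Goods balance = 3458.1 - 5201.4 = -1743.3
Services balance = 2282.2 - 1922.7 = 359.5
Trade balance (goods + services) = -1743.3 + 359.5 = -1383.8
Net primary income = 1146.2 - 499.8 = 646.4
Net secondary income = 500.9 - 418.0 = 82.9
Current account = -1383.8 + 646.4 + 82.9 = -654.5
Financial account = -(-654.5) = 654.5

654.5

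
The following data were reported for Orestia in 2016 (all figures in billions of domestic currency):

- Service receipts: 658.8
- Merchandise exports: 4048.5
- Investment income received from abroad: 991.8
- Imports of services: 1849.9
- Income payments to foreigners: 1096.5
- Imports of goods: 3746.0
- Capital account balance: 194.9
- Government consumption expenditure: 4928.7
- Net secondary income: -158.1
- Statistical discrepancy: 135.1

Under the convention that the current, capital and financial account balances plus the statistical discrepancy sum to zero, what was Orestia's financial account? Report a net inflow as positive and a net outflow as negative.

821.4

Goods balance = 4048.5 - 3746.0 = 302.5
Services balance = 658.8 - 1849.9 = -1191.1
Trade balance (goods + services) = 302.5 + (-1191.1) = -888.6
Net primary income = 991.8 - 1096.5 = -104.7
Net secondary income = -158.1
Current account = -888.6 + (-104.7) + (-158.1) = -1151.4
Financial account = -(-1151.4 + 194.9 + 135.1) = 821.4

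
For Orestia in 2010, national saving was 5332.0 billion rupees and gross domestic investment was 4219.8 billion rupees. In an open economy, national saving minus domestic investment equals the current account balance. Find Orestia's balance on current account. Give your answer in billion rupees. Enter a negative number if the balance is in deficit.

1112.2

CA = S - I = 5332.0 - 4219.8 = 1112.2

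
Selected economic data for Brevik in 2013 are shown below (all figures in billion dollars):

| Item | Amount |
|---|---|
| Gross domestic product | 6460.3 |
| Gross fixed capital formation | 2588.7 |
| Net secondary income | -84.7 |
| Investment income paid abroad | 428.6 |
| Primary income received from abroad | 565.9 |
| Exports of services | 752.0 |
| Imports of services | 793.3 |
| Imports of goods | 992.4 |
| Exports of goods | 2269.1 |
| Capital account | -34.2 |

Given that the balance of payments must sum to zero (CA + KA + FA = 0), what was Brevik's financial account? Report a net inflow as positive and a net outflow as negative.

Goods balance = 2269.1 - 992.4 = 1276.7
Services balance = 752.0 - 793.3 = -41.3
Trade balance (goods + services) = 1276.7 + (-41.3) = 1235.4
Net primary income = 565.9 - 428.6 = 137.3
Net secondary income = -84.7
Current account = 1235.4 + 137.3 + (-84.7) = 1288.0
Financial account = -(1288.0 + (-34.2)) = -1253.8

-1253.8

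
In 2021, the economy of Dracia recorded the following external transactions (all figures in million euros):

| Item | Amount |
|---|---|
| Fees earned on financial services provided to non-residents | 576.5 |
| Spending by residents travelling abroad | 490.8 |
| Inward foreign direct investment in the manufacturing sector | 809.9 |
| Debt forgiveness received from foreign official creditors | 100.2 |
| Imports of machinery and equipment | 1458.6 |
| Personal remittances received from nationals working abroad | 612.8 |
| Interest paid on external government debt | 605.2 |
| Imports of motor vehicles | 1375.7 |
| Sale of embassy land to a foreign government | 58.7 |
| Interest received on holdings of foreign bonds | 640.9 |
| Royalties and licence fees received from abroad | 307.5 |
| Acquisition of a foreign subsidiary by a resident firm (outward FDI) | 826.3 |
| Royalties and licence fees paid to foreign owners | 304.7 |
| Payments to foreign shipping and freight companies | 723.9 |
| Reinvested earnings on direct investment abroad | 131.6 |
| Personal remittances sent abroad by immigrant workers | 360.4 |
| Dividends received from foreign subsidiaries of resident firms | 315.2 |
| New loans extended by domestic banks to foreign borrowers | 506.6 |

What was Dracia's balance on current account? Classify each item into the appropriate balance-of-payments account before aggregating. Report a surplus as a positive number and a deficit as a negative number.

Goods: -1375.7 - 1458.6 = -2834.3
Services: -490.8 + 576.5 - 723.9 - 304.7 + 307.5 = -635.4
Primary income: 640.9 + 315.2 - 605.2 + 131.6 = 482.5
Secondary income: 612.8 - 360.4 = 252.4
Current account = (-2834.3) + (-635.4) + 482.5 + 252.4 = -2734.8
(Excluded from the current account — financial account: inward foreign direct investment in the manufacturing sector 809.9, acquisition of a foreign subsidiary by a resident firm (outward FDI) 826.3, new loans extended by domestic banks to foreign borrowers 506.6; capital account: debt forgiveness received from foreign official creditors 100.2, sale of embassy land to a foreign government 58.7.)

-2734.8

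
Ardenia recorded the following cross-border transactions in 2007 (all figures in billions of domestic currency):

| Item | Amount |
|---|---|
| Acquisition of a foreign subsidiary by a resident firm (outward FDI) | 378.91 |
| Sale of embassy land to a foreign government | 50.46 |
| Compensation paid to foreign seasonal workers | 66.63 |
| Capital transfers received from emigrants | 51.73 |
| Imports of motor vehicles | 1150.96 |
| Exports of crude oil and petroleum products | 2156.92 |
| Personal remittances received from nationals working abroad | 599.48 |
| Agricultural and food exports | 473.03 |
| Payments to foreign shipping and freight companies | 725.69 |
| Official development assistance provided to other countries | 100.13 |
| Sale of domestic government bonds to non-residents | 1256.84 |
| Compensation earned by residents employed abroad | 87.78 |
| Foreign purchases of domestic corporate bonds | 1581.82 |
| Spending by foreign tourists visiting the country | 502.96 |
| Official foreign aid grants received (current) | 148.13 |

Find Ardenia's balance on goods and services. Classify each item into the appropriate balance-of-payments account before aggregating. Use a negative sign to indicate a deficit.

1256.26

Goods: -1150.96 + 473.03 + 2156.92 = 1478.99
Services: -725.69 + 502.96 = -222.73
Trade balance = 1478.99 + (-222.73) = 1256.26
(Excluded from the trade balance — financial account: acquisition of a foreign subsidiary by a resident firm (outward FDI) 378.91, sale of domestic government bonds to non-residents 1256.84, foreign purchases of domestic corporate bonds 1581.82; capital account: sale of embassy land to a foreign government 50.46, capital transfers received from emigrants 51.73; primary income: compensation paid to foreign seasonal workers 66.63, compensation earned by residents employed abroad 87.78; secondary income: personal remittances received from nationals working abroad 599.48, official development assistance provided to other countries 100.13, official foreign aid grants received (current) 148.13.)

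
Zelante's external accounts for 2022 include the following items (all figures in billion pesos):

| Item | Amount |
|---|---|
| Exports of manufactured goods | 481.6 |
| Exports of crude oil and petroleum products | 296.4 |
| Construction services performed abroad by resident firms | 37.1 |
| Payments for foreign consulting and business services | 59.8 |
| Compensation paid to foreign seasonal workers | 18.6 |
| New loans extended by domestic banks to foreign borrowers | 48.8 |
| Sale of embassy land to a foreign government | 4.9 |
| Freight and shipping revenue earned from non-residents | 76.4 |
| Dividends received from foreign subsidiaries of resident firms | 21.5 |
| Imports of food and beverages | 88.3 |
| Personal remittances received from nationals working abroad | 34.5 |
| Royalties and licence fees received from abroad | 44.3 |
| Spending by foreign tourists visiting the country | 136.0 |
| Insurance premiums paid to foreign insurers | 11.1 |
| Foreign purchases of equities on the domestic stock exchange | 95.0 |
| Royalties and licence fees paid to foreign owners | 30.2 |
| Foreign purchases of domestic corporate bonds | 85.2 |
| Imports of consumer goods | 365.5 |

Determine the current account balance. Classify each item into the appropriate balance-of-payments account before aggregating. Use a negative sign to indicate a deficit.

Goods: -88.3 + 481.6 - 365.5 + 296.4 = 324.2
Services: 76.4 - 11.1 + 37.1 + 44.3 - 59.8 + 136.0 - 30.2 = 192.7
Primary income: -18.6 + 21.5 = 2.9
Secondary income: 34.5
Current account = 324.2 + 192.7 + 2.9 + 34.5 = 554.3
(Excluded from the current account — financial account: new loans extended by domestic banks to foreign borrowers 48.8, foreign purchases of equities on the domestic stock exchange 95.0, foreign purchases of domestic corporate bonds 85.2; capital account: sale of embassy land to a foreign government 4.9.)

554.3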